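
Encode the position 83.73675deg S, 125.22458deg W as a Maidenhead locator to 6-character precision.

CA76jg

Offset from 180°W / 90°S: lon 54.7754°, lat 6.2632°.
Field (20°×10°, letters A–R): lon ⌊54.7754/20⌋ = 2 → C; lat ⌊6.2632/10⌋ = 0 → A.
Square (2°×1°, digits 0–9): lon ⌊14.7754/2⌋ = 7; lat ⌊6.2632/1⌋ = 6.
Subsquare (5′×2.5′, letters a–x): lon ⌊0.7754/0.0833333⌋ = 9 → j; lat ⌊0.2632/0.0416667⌋ = 6 → g.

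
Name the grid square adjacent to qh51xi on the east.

QH61ai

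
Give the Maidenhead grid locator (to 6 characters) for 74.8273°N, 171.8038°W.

Offset from 180°W / 90°S: lon 8.1962°, lat 164.8273°.
Field (20°×10°, letters A–R): lon ⌊8.1962/20⌋ = 0 → A; lat ⌊164.8273/10⌋ = 16 → Q.
Square (2°×1°, digits 0–9): lon ⌊8.1962/2⌋ = 4; lat ⌊4.8273/1⌋ = 4.
Subsquare (5′×2.5′, letters a–x): lon ⌊0.1962/0.0833333⌋ = 2 → c; lat ⌊0.8273/0.0416667⌋ = 19 → t.

AQ44ct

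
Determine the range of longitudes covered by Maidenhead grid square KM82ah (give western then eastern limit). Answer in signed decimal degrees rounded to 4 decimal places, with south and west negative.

36.0000, 36.0833

Field K=10, M=12: +10·20° lon, +12·10° lat → SW at lon 20°, lat 30°.
Square 8, 2: +8·2° lon, +2·1° lat → SW at lon 36°, lat 32°.
Subsquare a=0, h=7: +0·0.0833333° lon, +7·0.0416667° lat → SW at lon 36°, lat 32.2917°.
Cell spans 0.0833333° lon × 0.0416667° lat.
west 36.0000, east 36.0833.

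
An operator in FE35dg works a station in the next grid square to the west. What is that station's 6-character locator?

FE35cg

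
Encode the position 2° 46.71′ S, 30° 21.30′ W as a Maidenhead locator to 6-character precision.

Offset from 180°W / 90°S: lon 149.6450°, lat 87.2215°.
Field: 149.6450/20 → 7 → H, 87.2215/10 → 8 → I; chars HI.
Square: 9.6450/2 → 4, 7.2215/1 → 7; chars 47.
Subsquare: 1.6450/0.0833333 → 19 → t, 0.2215/0.0416667 → 5 → f; chars tf.

HI47tf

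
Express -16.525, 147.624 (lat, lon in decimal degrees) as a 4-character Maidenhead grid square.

QH33

Shift to the Maidenhead origin (180°W, 90°S): lon 327.62, lat 73.47.
Field: lon ⌊327.62/20⌋ = 16 → Q; lat ⌊73.47/10⌋ = 7 → H.
Square: lon ⌊7.62/2⌋ = 3; lat ⌊3.47/1⌋ = 3.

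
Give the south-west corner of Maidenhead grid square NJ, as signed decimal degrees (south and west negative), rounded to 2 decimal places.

0.00, 80.00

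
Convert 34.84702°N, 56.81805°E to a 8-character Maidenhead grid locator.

LM84ju83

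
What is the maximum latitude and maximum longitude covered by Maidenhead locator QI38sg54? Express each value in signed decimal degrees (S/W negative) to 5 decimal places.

-1.72917, 147.55000

Field Q=16, I=8: +16·20° lon, +8·10° lat → SW at lon 140°, lat -10°.
Square 3, 8: +3·2° lon, +8·1° lat → SW at lon 146°, lat -2°.
Subsquare s=18, g=6: +18·0.0833333° lon, +6·0.0416667° lat → SW at lon 147.5°, lat -1.75°.
Extended square 5, 4: +5·0.00833333° lon, +4·0.00416667° lat → SW at lon 147.542°, lat -1.73333°.
Cell spans 0.00833333° lon × 0.00416667° lat. NE corner is SW corner plus one full cell.
latitude -1.72917, longitude 147.55000.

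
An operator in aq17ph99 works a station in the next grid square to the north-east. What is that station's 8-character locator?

AQ17qi00

Longitude extended square 9; +1 → 10, wraps to 0, carry into subsquare.
Longitude subsquare p = 15; +1 → 16 = q.
Latitude extended square 9; +1 → 10, wraps to 0, carry into subsquare.
Latitude subsquare h = 7; +1 → 8 = i.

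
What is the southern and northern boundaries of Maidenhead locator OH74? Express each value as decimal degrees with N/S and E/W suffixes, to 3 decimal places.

16.000° S, 15.000° S

Field O=14, H=7: +14·20° lon, +7·10° lat → SW at lon 100°, lat -20°.
Square 7, 4: +7·2° lon, +4·1° lat → SW at lon 114°, lat -16°.
Cell spans 2° lon × 1° lat.
south 16.000° S, north 15.000° S.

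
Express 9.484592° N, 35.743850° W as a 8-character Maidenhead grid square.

Add 180° to longitude and 90° to latitude: 144.25615, 99.48459.
Field (20°×10°, letters A–R): lon ⌊144.25615/20⌋ = 7 → H; lat ⌊99.48459/10⌋ = 9 → J.
Square (2°×1°, digits 0–9): lon ⌊4.25615/2⌋ = 2; lat ⌊9.48459/1⌋ = 9.
Subsquare (5′×2.5′, letters a–x): lon ⌊0.25615/0.0833333⌋ = 3 → d; lat ⌊0.48459/0.0416667⌋ = 11 → l.
Extended square (30″×15″, digits 0–9): lon ⌊0.00615/0.00833333⌋ = 0; lat ⌊0.02626/0.00416667⌋ = 6.

HJ29dl06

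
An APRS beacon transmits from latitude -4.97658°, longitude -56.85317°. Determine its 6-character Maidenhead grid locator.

GI15na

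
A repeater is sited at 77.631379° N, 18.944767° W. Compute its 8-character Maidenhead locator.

IQ07mp61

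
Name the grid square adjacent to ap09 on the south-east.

Longitude square 0; +1 → 1.
Latitude square 9; −1 → 8.

AP18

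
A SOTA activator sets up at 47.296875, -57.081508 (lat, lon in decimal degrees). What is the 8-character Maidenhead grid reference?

GN17lh01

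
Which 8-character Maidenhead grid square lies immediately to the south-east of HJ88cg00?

Longitude extended square 0; +1 → 1.
Latitude extended square 0; −1 → -1, wraps to 9, carry into subsquare.
Latitude subsquare g = 6; −1 → 5 = f.

HJ88cf19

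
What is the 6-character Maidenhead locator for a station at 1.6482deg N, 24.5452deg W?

Offset from 180°W / 90°S: lon 155.4548°, lat 91.6482°.
Field: lon ⌊155.4548/20⌋ = 7 → H; lat ⌊91.6482/10⌋ = 9 → J.
Square: lon ⌊15.4548/2⌋ = 7; lat ⌊1.6482/1⌋ = 1.
Subsquare: lon ⌊1.4548/0.0833333⌋ = 17 → r; lat ⌊0.6482/0.0416667⌋ = 15 → p.

HJ71rp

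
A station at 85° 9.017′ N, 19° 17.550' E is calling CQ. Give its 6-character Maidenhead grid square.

JR95pd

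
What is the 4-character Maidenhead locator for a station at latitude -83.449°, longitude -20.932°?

Shift to the Maidenhead origin (180°W, 90°S): lon 159.07, lat 6.55.
Field: 159.07/20 → 7 → H, 6.55/10 → 0 → A; chars HA.
Square: 19.07/2 → 9, 6.55/1 → 6; chars 96.

HA96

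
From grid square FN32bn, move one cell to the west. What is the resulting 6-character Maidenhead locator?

Longitude subsquare b = 1; −1 → 0 = a.
The latitude characters are unchanged.

FN32an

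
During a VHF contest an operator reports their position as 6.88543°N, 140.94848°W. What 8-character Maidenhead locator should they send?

BJ96mv62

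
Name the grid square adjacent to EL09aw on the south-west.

DL99xv

Longitude subsquare a = 0; −1 → -1, wraps to 23 = x, carry into square.
Longitude square 0; −1 → -1, wraps to 9, carry into field.
Longitude field E = 4; −1 → 3 = D.
Latitude subsquare w = 22; −1 → 21 = v.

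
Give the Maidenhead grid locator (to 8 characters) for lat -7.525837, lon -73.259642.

Offset from 180°W / 90°S: lon 106.74036°, lat 82.47416°.
Field: lon ⌊106.74036/20⌋ = 5 → F; lat ⌊82.47416/10⌋ = 8 → I.
Square: lon ⌊6.74036/2⌋ = 3; lat ⌊2.47416/1⌋ = 2.
Subsquare: lon ⌊0.74036/0.0833333⌋ = 8 → i; lat ⌊0.47416/0.0416667⌋ = 11 → l.
Extended square: lon ⌊0.07369/0.00833333⌋ = 8; lat ⌊0.01583/0.00416667⌋ = 3.

FI32il83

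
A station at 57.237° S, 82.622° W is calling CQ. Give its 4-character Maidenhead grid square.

ED82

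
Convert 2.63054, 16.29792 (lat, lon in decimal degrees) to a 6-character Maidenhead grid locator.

Add 180° to longitude and 90° to latitude: 196.2979, 92.6305.
Field (20°×10°, letters A–R): 196.2979/20 → 9 → J, 92.6305/10 → 9 → J; chars JJ.
Square (2°×1°, digits 0–9): 16.2979/2 → 8, 2.6305/1 → 2; chars 82.
Subsquare (5′×2.5′, letters a–x): 0.2979/0.0833333 → 3 → d, 0.6305/0.0416667 → 15 → p; chars dp.

JJ82dp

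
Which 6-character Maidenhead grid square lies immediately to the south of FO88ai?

FO88ah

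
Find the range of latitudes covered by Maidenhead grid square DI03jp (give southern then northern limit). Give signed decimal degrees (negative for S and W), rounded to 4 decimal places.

-6.3750, -6.3333

Field D=3, I=8: +3·20° lon, +8·10° lat → SW at lon -120°, lat -10°.
Square 0, 3: +0·2° lon, +3·1° lat → SW at lon -120°, lat -7°.
Subsquare j=9, p=15: +9·0.0833333° lon, +15·0.0416667° lat → SW at lon -119.25°, lat -6.375°.
Cell spans 0.0833333° lon × 0.0416667° lat.
south -6.3750, north -6.3333.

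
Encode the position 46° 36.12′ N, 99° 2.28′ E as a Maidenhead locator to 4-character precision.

NN96

Add 180° to longitude and 90° to latitude: 279.04, 136.60.
Field: lon ⌊279.04/20⌋ = 13 → N; lat ⌊136.60/10⌋ = 13 → N.
Square: lon ⌊19.04/2⌋ = 9; lat ⌊6.60/1⌋ = 6.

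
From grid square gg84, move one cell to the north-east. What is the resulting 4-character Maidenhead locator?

GG95

Longitude square 8; +1 → 9.
Latitude square 4; +1 → 5.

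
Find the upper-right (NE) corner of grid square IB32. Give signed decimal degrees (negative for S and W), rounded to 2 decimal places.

Field I=8, B=1: +8·20° lon, +1·10° lat → SW at lon -20°, lat -80°.
Square 3, 2: +3·2° lon, +2·1° lat → SW at lon -14°, lat -78°.
Cell spans 2° lon × 1° lat. NE corner is SW corner plus one full cell.
latitude -77.00, longitude -12.00.

-77.00, -12.00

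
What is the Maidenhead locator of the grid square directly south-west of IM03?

Longitude square 0; −1 → -1, wraps to 9, carry into field.
Longitude field I = 8; −1 → 7 = H.
Latitude square 3; −1 → 2.

HM92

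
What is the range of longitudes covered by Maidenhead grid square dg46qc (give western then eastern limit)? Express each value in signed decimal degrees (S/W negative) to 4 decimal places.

-110.6667, -110.5833

Field D=3, G=6: +3·20° lon, +6·10° lat → SW at lon -120°, lat -30°.
Square 4, 6: +4·2° lon, +6·1° lat → SW at lon -112°, lat -24°.
Subsquare q=16, c=2: +16·0.0833333° lon, +2·0.0416667° lat → SW at lon -110.667°, lat -23.9167°.
Cell spans 0.0833333° lon × 0.0416667° lat.
west -110.6667, east -110.5833.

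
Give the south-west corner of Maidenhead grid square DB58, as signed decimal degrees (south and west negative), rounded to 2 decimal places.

-72.00, -110.00

Field D=3, B=1: +3·20° lon, +1·10° lat → SW at lon -120°, lat -80°.
Square 5, 8: +5·2° lon, +8·1° lat → SW at lon -110°, lat -72°.
latitude -72.00, longitude -110.00.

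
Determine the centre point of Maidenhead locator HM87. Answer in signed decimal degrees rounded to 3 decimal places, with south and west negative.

37.500, -23.000

Field H=7, M=12: +7·20° lon, +12·10° lat → SW at lon -40°, lat 30°.
Square 8, 7: +8·2° lon, +7·1° lat → SW at lon -24°, lat 37°.
Cell spans 2° lon × 1° lat. Centre is SW corner plus half of each.
latitude 37.500, longitude -23.000.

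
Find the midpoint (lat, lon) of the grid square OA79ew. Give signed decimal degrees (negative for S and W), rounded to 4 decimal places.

Field O=14, A=0: +14·20° lon, +0·10° lat → SW at lon 100°, lat -90°.
Square 7, 9: +7·2° lon, +9·1° lat → SW at lon 114°, lat -81°.
Subsquare e=4, w=22: +4·0.0833333° lon, +22·0.0416667° lat → SW at lon 114.333°, lat -80.0833°.
Cell spans 0.0833333° lon × 0.0416667° lat. Centre is SW corner plus half of each.
latitude -80.0625, longitude 114.3750.

-80.0625, 114.3750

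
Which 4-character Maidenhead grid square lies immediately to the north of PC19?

Latitude square 9; +1 → 10, wraps to 0, carry into field.
Latitude field C = 2; +1 → 3 = D.
The longitude characters are unchanged.

PD10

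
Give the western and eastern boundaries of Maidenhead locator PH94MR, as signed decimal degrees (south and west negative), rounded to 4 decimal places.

139.0000, 139.0833

Field P=15, H=7: +15·20° lon, +7·10° lat → SW at lon 120°, lat -20°.
Square 9, 4: +9·2° lon, +4·1° lat → SW at lon 138°, lat -16°.
Subsquare m=12, r=17: +12·0.0833333° lon, +17·0.0416667° lat → SW at lon 139°, lat -15.2917°.
Cell spans 0.0833333° lon × 0.0416667° lat.
west 139.0000, east 139.0833.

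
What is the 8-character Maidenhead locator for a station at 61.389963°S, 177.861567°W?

AC18bo66

Shift to the Maidenhead origin (180°W, 90°S): lon 2.13843, lat 28.61004.
Field: 2.13843/20 → 0 → A, 28.61004/10 → 2 → C; chars AC.
Square: 2.13843/2 → 1, 8.61004/1 → 8; chars 18.
Subsquare: 0.13843/0.0833333 → 1 → b, 0.61004/0.0416667 → 14 → o; chars bo.
Extended square: 0.05510/0.00833333 → 6, 0.02670/0.00416667 → 6; chars 66.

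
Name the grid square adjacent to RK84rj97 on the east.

Longitude extended square 9; +1 → 10, wraps to 0, carry into subsquare.
Longitude subsquare r = 17; +1 → 18 = s.
The latitude characters are unchanged.

RK84sj07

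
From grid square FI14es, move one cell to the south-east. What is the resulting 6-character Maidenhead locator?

Longitude subsquare e = 4; +1 → 5 = f.
Latitude subsquare s = 18; −1 → 17 = r.

FI14fr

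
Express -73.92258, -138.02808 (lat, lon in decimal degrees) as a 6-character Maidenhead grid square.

CB06xb

Add 180° to longitude and 90° to latitude: 41.9719, 16.0774.
Field: 41.9719/20 → 2 → C, 16.0774/10 → 1 → B; chars CB.
Square: 1.9719/2 → 0, 6.0774/1 → 6; chars 06.
Subsquare: 1.9719/0.0833333 → 23 → x, 0.0774/0.0416667 → 1 → b; chars xb.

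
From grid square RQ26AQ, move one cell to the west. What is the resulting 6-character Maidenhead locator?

RQ16xq

Longitude subsquare a = 0; −1 → -1, wraps to 23 = x, carry into square.
Longitude square 2; −1 → 1.
The latitude characters are unchanged.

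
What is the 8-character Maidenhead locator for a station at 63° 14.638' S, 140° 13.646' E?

Add 180° to longitude and 90° to latitude: 320.22743, 26.75603.
Field: 320.22743/20 → 16 → Q, 26.75603/10 → 2 → C; chars QC.
Square: 0.22743/2 → 0, 6.75603/1 → 6; chars 06.
Subsquare: 0.22743/0.0833333 → 2 → c, 0.75603/0.0416667 → 18 → s; chars cs.
Extended square: 0.06077/0.00833333 → 7, 0.00603/0.00416667 → 1; chars 71.

QC06cs71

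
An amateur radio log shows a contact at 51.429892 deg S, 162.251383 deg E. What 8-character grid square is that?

RD18dn06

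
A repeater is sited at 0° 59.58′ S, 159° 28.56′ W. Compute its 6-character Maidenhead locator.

BI09ga

Add 180° to longitude and 90° to latitude: 20.5240, 89.0070.
Field: 20.5240/20 → 1 → B, 89.0070/10 → 8 → I; chars BI.
Square: 0.5240/2 → 0, 9.0070/1 → 9; chars 09.
Subsquare: 0.5240/0.0833333 → 6 → g, 0.0070/0.0416667 → 0 → a; chars ga.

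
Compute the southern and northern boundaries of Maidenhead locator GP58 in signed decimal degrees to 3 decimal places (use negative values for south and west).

Field G=6, P=15: +6·20° lon, +15·10° lat → SW at lon -60°, lat 60°.
Square 5, 8: +5·2° lon, +8·1° lat → SW at lon -50°, lat 68°.
Cell spans 2° lon × 1° lat.
south 68.000, north 69.000.

68.000, 69.000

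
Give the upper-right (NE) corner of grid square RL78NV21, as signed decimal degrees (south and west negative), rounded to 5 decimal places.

28.88333, 175.10833

Field R=17, L=11: +17·20° lon, +11·10° lat → SW at lon 160°, lat 20°.
Square 7, 8: +7·2° lon, +8·1° lat → SW at lon 174°, lat 28°.
Subsquare n=13, v=21: +13·0.0833333° lon, +21·0.0416667° lat → SW at lon 175.083°, lat 28.875°.
Extended square 2, 1: +2·0.00833333° lon, +1·0.00416667° lat → SW at lon 175.1°, lat 28.8792°.
Cell spans 0.00833333° lon × 0.00416667° lat. NE corner is SW corner plus one full cell.
latitude 28.88333, longitude 175.10833.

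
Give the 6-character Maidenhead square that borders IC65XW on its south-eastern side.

Longitude subsquare x = 23; +1 → 24, wraps to 0 = a, carry into square.
Longitude square 6; +1 → 7.
Latitude subsquare w = 22; −1 → 21 = v.

IC75av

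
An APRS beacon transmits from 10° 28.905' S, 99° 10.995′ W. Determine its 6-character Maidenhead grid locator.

EH09jm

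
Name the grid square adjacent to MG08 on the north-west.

Longitude square 0; −1 → -1, wraps to 9, carry into field.
Longitude field M = 12; −1 → 11 = L.
Latitude square 8; +1 → 9.

LG99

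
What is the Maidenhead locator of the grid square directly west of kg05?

JG95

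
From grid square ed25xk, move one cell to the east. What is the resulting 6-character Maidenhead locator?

ED35ak

Longitude subsquare x = 23; +1 → 24, wraps to 0 = a, carry into square.
Longitude square 2; +1 → 3.
The latitude characters are unchanged.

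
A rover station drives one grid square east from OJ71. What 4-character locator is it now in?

Longitude square 7; +1 → 8.
The latitude characters are unchanged.

OJ81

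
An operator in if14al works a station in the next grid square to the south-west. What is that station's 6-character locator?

Longitude subsquare a = 0; −1 → -1, wraps to 23 = x, carry into square.
Longitude square 1; −1 → 0.
Latitude subsquare l = 11; −1 → 10 = k.

IF04xk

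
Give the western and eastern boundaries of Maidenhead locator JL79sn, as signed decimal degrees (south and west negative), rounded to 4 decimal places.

15.5000, 15.5833

Field J=9, L=11: +9·20° lon, +11·10° lat → SW at lon 0°, lat 20°.
Square 7, 9: +7·2° lon, +9·1° lat → SW at lon 14°, lat 29°.
Subsquare s=18, n=13: +18·0.0833333° lon, +13·0.0416667° lat → SW at lon 15.5°, lat 29.5417°.
Cell spans 0.0833333° lon × 0.0416667° lat.
west 15.5000, east 15.5833.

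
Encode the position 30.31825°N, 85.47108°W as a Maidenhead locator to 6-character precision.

EM70gh

Add 180° to longitude and 90° to latitude: 94.5289, 120.3183.
Field: lon ⌊94.5289/20⌋ = 4 → E; lat ⌊120.3183/10⌋ = 12 → M.
Square: lon ⌊14.5289/2⌋ = 7; lat ⌊0.3183/1⌋ = 0.
Subsquare: lon ⌊0.5289/0.0833333⌋ = 6 → g; lat ⌊0.3183/0.0416667⌋ = 7 → h.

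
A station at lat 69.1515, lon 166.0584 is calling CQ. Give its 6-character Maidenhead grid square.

RP39ad

Shift to the Maidenhead origin (180°W, 90°S): lon 346.0584, lat 159.1515.
Field: 346.0584/20 → 17 → R, 159.1515/10 → 15 → P; chars RP.
Square: 6.0584/2 → 3, 9.1515/1 → 9; chars 39.
Subsquare: 0.0584/0.0833333 → 0 → a, 0.1515/0.0416667 → 3 → d; chars ad.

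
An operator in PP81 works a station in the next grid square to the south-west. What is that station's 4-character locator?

PP70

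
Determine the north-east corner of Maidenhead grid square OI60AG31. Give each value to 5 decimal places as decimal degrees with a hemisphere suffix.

9.74167° S, 112.03333° E

Field O=14, I=8: +14·20° lon, +8·10° lat → SW at lon 100°, lat -10°.
Square 6, 0: +6·2° lon, +0·1° lat → SW at lon 112°, lat -10°.
Subsquare a=0, g=6: +0·0.0833333° lon, +6·0.0416667° lat → SW at lon 112°, lat -9.75°.
Extended square 3, 1: +3·0.00833333° lon, +1·0.00416667° lat → SW at lon 112.025°, lat -9.74583°.
Cell spans 0.00833333° lon × 0.00416667° lat. NE corner is SW corner plus one full cell.
latitude 9.74167° S, longitude 112.03333° E.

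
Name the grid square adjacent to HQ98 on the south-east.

IQ07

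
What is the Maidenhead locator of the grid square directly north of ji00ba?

JI00bb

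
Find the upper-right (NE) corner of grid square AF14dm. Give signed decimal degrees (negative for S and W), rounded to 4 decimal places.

-35.4583, -177.6667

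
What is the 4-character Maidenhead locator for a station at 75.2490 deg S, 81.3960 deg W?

EB94

Shift to the Maidenhead origin (180°W, 90°S): lon 98.60, lat 14.75.
Field: lon ⌊98.60/20⌋ = 4 → E; lat ⌊14.75/10⌋ = 1 → B.
Square: lon ⌊18.60/2⌋ = 9; lat ⌊4.75/1⌋ = 4.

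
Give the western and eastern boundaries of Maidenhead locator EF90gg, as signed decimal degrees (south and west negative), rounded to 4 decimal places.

Field E=4, F=5: +4·20° lon, +5·10° lat → SW at lon -100°, lat -40°.
Square 9, 0: +9·2° lon, +0·1° lat → SW at lon -82°, lat -40°.
Subsquare g=6, g=6: +6·0.0833333° lon, +6·0.0416667° lat → SW at lon -81.5°, lat -39.75°.
Cell spans 0.0833333° lon × 0.0416667° lat.
west -81.5000, east -81.4167.

-81.5000, -81.4167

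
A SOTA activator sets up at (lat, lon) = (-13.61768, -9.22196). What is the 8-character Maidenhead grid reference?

Offset from 180°W / 90°S: lon 170.77804°, lat 76.38232°.
Field (20°×10°, letters A–R): 170.77804/20 → 8 → I, 76.38232/10 → 7 → H; chars IH.
Square (2°×1°, digits 0–9): 10.77804/2 → 5, 6.38232/1 → 6; chars 56.
Subsquare (5′×2.5′, letters a–x): 0.77804/0.0833333 → 9 → j, 0.38232/0.0416667 → 9 → j; chars jj.
Extended square (30″×15″, digits 0–9): 0.02804/0.00833333 → 3, 0.00732/0.00416667 → 1; chars 31.

IH56jj31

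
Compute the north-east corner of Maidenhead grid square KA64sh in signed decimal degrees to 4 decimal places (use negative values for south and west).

Field K=10, A=0: +10·20° lon, +0·10° lat → SW at lon 20°, lat -90°.
Square 6, 4: +6·2° lon, +4·1° lat → SW at lon 32°, lat -86°.
Subsquare s=18, h=7: +18·0.0833333° lon, +7·0.0416667° lat → SW at lon 33.5°, lat -85.7083°.
Cell spans 0.0833333° lon × 0.0416667° lat. NE corner is SW corner plus one full cell.
latitude -85.6667, longitude 33.5833.

-85.6667, 33.5833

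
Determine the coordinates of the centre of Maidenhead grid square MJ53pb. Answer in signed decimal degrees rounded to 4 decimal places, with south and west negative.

Field M=12, J=9: +12·20° lon, +9·10° lat → SW at lon 60°, lat 0°.
Square 5, 3: +5·2° lon, +3·1° lat → SW at lon 70°, lat 3°.
Subsquare p=15, b=1: +15·0.0833333° lon, +1·0.0416667° lat → SW at lon 71.25°, lat 3.04167°.
Cell spans 0.0833333° lon × 0.0416667° lat. Centre is SW corner plus half of each.
latitude 3.0625, longitude 71.2917.

3.0625, 71.2917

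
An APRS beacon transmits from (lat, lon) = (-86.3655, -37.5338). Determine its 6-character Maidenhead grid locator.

HA13fp

Shift to the Maidenhead origin (180°W, 90°S): lon 142.4662, lat 3.6345.
Field: lon ⌊142.4662/20⌋ = 7 → H; lat ⌊3.6345/10⌋ = 0 → A.
Square: lon ⌊2.4662/2⌋ = 1; lat ⌊3.6345/1⌋ = 3.
Subsquare: lon ⌊0.4662/0.0833333⌋ = 5 → f; lat ⌊0.6345/0.0416667⌋ = 15 → p.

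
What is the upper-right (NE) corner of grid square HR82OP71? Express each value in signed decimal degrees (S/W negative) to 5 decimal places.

Field H=7, R=17: +7·20° lon, +17·10° lat → SW at lon -40°, lat 80°.
Square 8, 2: +8·2° lon, +2·1° lat → SW at lon -24°, lat 82°.
Subsquare o=14, p=15: +14·0.0833333° lon, +15·0.0416667° lat → SW at lon -22.8333°, lat 82.625°.
Extended square 7, 1: +7·0.00833333° lon, +1·0.00416667° lat → SW at lon -22.775°, lat 82.6292°.
Cell spans 0.00833333° lon × 0.00416667° lat. NE corner is SW corner plus one full cell.
latitude 82.63333, longitude -22.76667.

82.63333, -22.76667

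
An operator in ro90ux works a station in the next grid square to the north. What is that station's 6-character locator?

RO91ua

Latitude subsquare x = 23; +1 → 24, wraps to 0 = a, carry into square.
Latitude square 0; +1 → 1.
The longitude characters are unchanged.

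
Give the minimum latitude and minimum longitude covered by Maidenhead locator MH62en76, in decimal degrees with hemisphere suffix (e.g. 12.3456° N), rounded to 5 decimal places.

17.43333° S, 72.39167° E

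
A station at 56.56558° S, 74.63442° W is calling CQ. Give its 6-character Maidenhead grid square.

FD23qk

Shift to the Maidenhead origin (180°W, 90°S): lon 105.3656, lat 33.4344.
Field: lon ⌊105.3656/20⌋ = 5 → F; lat ⌊33.4344/10⌋ = 3 → D.
Square: lon ⌊5.3656/2⌋ = 2; lat ⌊3.4344/1⌋ = 3.
Subsquare: lon ⌊1.3656/0.0833333⌋ = 16 → q; lat ⌊0.4344/0.0416667⌋ = 10 → k.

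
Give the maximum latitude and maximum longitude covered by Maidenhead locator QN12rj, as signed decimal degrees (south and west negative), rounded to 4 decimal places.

Field Q=16, N=13: +16·20° lon, +13·10° lat → SW at lon 140°, lat 40°.
Square 1, 2: +1·2° lon, +2·1° lat → SW at lon 142°, lat 42°.
Subsquare r=17, j=9: +17·0.0833333° lon, +9·0.0416667° lat → SW at lon 143.417°, lat 42.375°.
Cell spans 0.0833333° lon × 0.0416667° lat. NE corner is SW corner plus one full cell.
latitude 42.4167, longitude 143.5000.

42.4167, 143.5000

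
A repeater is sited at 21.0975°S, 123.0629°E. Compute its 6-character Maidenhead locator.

PG18mv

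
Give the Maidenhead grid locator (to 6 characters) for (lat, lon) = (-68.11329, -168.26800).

AC51uv

Add 180° to longitude and 90° to latitude: 11.7320, 21.8867.
Field: lon ⌊11.7320/20⌋ = 0 → A; lat ⌊21.8867/10⌋ = 2 → C.
Square: lon ⌊11.7320/2⌋ = 5; lat ⌊1.8867/1⌋ = 1.
Subsquare: lon ⌊1.7320/0.0833333⌋ = 20 → u; lat ⌊0.8867/0.0416667⌋ = 21 → v.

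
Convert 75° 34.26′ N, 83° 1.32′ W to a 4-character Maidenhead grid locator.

Shift to the Maidenhead origin (180°W, 90°S): lon 96.98, lat 165.57.
Field: lon ⌊96.98/20⌋ = 4 → E; lat ⌊165.57/10⌋ = 16 → Q.
Square: lon ⌊16.98/2⌋ = 8; lat ⌊5.57/1⌋ = 5.

EQ85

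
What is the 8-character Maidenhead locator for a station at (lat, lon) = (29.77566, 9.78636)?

JL49vs46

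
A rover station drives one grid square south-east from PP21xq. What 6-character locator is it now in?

PP31ap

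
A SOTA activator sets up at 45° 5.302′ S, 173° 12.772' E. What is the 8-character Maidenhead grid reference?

Offset from 180°W / 90°S: lon 353.21287°, lat 44.91163°.
Field: lon ⌊353.21287/20⌋ = 17 → R; lat ⌊44.91163/10⌋ = 4 → E.
Square: lon ⌊13.21287/2⌋ = 6; lat ⌊4.91163/1⌋ = 4.
Subsquare: lon ⌊1.21287/0.0833333⌋ = 14 → o; lat ⌊0.91163/0.0416667⌋ = 21 → v.
Extended square: lon ⌊0.04620/0.00833333⌋ = 5; lat ⌊0.03663/0.00416667⌋ = 8.

RE64ov58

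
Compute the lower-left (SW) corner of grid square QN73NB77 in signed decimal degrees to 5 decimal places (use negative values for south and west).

43.07083, 155.14167

Field Q=16, N=13: +16·20° lon, +13·10° lat → SW at lon 140°, lat 40°.
Square 7, 3: +7·2° lon, +3·1° lat → SW at lon 154°, lat 43°.
Subsquare n=13, b=1: +13·0.0833333° lon, +1·0.0416667° lat → SW at lon 155.083°, lat 43.0417°.
Extended square 7, 7: +7·0.00833333° lon, +7·0.00416667° lat → SW at lon 155.142°, lat 43.0708°.
latitude 43.07083, longitude 155.14167.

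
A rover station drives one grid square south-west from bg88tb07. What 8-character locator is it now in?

Longitude extended square 0; −1 → -1, wraps to 9, carry into subsquare.
Longitude subsquare t = 19; −1 → 18 = s.
Latitude extended square 7; −1 → 6.

BG88sb96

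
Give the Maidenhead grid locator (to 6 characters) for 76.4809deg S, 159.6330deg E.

QB93tm

Offset from 180°W / 90°S: lon 339.6330°, lat 13.5191°.
Field (20°×10°, letters A–R): lon ⌊339.6330/20⌋ = 16 → Q; lat ⌊13.5191/10⌋ = 1 → B.
Square (2°×1°, digits 0–9): lon ⌊19.6330/2⌋ = 9; lat ⌊3.5191/1⌋ = 3.
Subsquare (5′×2.5′, letters a–x): lon ⌊1.6330/0.0833333⌋ = 19 → t; lat ⌊0.5191/0.0416667⌋ = 12 → m.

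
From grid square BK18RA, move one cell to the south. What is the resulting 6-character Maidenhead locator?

BK17rx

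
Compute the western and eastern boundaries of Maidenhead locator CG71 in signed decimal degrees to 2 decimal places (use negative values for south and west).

-126.00, -124.00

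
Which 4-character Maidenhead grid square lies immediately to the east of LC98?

MC08

Longitude square 9; +1 → 10, wraps to 0, carry into field.
Longitude field L = 11; +1 → 12 = M.
The latitude characters are unchanged.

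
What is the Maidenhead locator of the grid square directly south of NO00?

Latitude square 0; −1 → -1, wraps to 9, carry into field.
Latitude field O = 14; −1 → 13 = N.
The longitude characters are unchanged.

NN09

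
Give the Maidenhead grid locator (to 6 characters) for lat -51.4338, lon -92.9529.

ED38mn

Offset from 180°W / 90°S: lon 87.0471°, lat 38.5662°.
Field (20°×10°, letters A–R): 87.0471/20 → 4 → E, 38.5662/10 → 3 → D; chars ED.
Square (2°×1°, digits 0–9): 7.0471/2 → 3, 8.5662/1 → 8; chars 38.
Subsquare (5′×2.5′, letters a–x): 1.0471/0.0833333 → 12 → m, 0.5662/0.0416667 → 13 → n; chars mn.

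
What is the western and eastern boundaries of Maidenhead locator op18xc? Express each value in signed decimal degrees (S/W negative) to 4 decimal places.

Field O=14, P=15: +14·20° lon, +15·10° lat → SW at lon 100°, lat 60°.
Square 1, 8: +1·2° lon, +8·1° lat → SW at lon 102°, lat 68°.
Subsquare x=23, c=2: +23·0.0833333° lon, +2·0.0416667° lat → SW at lon 103.917°, lat 68.0833°.
Cell spans 0.0833333° lon × 0.0416667° lat.
west 103.9167, east 104.0000.

103.9167, 104.0000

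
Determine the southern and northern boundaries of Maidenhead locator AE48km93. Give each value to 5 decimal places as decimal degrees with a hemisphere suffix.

Field A=0, E=4: +0·20° lon, +4·10° lat → SW at lon -180°, lat -50°.
Square 4, 8: +4·2° lon, +8·1° lat → SW at lon -172°, lat -42°.
Subsquare k=10, m=12: +10·0.0833333° lon, +12·0.0416667° lat → SW at lon -171.167°, lat -41.5°.
Extended square 9, 3: +9·0.00833333° lon, +3·0.00416667° lat → SW at lon -171.092°, lat -41.4875°.
Cell spans 0.00833333° lon × 0.00416667° lat.
south 41.48750° S, north 41.48333° S.

41.48750° S, 41.48333° S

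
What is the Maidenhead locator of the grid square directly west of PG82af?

PG72xf

Longitude subsquare a = 0; −1 → -1, wraps to 23 = x, carry into square.
Longitude square 8; −1 → 7.
The latitude characters are unchanged.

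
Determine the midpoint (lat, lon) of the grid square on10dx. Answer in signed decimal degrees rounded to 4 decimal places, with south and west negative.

Field O=14, N=13: +14·20° lon, +13·10° lat → SW at lon 100°, lat 40°.
Square 1, 0: +1·2° lon, +0·1° lat → SW at lon 102°, lat 40°.
Subsquare d=3, x=23: +3·0.0833333° lon, +23·0.0416667° lat → SW at lon 102.25°, lat 40.9583°.
Cell spans 0.0833333° lon × 0.0416667° lat. Centre is SW corner plus half of each.
latitude 40.9792, longitude 102.2917.

40.9792, 102.2917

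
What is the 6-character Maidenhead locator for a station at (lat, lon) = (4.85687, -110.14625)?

DJ44wu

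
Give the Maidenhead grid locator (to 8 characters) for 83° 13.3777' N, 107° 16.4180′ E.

OR33pf23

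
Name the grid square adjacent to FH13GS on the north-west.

Longitude subsquare g = 6; −1 → 5 = f.
Latitude subsquare s = 18; +1 → 19 = t.

FH13ft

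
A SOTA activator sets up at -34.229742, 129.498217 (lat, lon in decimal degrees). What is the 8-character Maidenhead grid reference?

Offset from 180°W / 90°S: lon 309.49822°, lat 55.77026°.
Field: lon ⌊309.49822/20⌋ = 15 → P; lat ⌊55.77026/10⌋ = 5 → F.
Square: lon ⌊9.49822/2⌋ = 4; lat ⌊5.77026/1⌋ = 5.
Subsquare: lon ⌊1.49822/0.0833333⌋ = 17 → r; lat ⌊0.77026/0.0416667⌋ = 18 → s.
Extended square: lon ⌊0.08155/0.00833333⌋ = 9; lat ⌊0.02026/0.00416667⌋ = 4.

PF45rs94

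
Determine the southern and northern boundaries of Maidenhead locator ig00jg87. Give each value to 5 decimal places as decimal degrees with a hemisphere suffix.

29.72083° S, 29.71667° S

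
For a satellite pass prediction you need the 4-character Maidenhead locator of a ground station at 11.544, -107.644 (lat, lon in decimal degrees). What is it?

DK61

Shift to the Maidenhead origin (180°W, 90°S): lon 72.36, lat 101.54.
Field (20°×10°, letters A–R): lon ⌊72.36/20⌋ = 3 → D; lat ⌊101.54/10⌋ = 10 → K.
Square (2°×1°, digits 0–9): lon ⌊12.36/2⌋ = 6; lat ⌊1.54/1⌋ = 1.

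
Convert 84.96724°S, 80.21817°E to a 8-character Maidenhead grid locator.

NA05ca67

Shift to the Maidenhead origin (180°W, 90°S): lon 260.21817, lat 5.03276.
Field: 260.21817/20 → 13 → N, 5.03276/10 → 0 → A; chars NA.
Square: 0.21817/2 → 0, 5.03276/1 → 5; chars 05.
Subsquare: 0.21817/0.0833333 → 2 → c, 0.03276/0.0416667 → 0 → a; chars ca.
Extended square: 0.05150/0.00833333 → 6, 0.03276/0.00416667 → 7; chars 67.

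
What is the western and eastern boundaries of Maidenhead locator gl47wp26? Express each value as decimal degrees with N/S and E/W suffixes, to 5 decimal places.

Field G=6, L=11: +6·20° lon, +11·10° lat → SW at lon -60°, lat 20°.
Square 4, 7: +4·2° lon, +7·1° lat → SW at lon -52°, lat 27°.
Subsquare w=22, p=15: +22·0.0833333° lon, +15·0.0416667° lat → SW at lon -50.1667°, lat 27.625°.
Extended square 2, 6: +2·0.00833333° lon, +6·0.00416667° lat → SW at lon -50.15°, lat 27.65°.
Cell spans 0.00833333° lon × 0.00416667° lat.
west 50.15000° W, east 50.14167° W.

50.15000° W, 50.14167° W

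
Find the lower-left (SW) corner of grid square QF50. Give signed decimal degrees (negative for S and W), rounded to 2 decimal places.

Field Q=16, F=5: +16·20° lon, +5·10° lat → SW at lon 140°, lat -40°.
Square 5, 0: +5·2° lon, +0·1° lat → SW at lon 150°, lat -40°.
latitude -40.00, longitude 150.00.

-40.00, 150.00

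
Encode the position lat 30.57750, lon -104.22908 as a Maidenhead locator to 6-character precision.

DM70vn

Shift to the Maidenhead origin (180°W, 90°S): lon 75.7709, lat 120.5775.
Field: 75.7709/20 → 3 → D, 120.5775/10 → 12 → M; chars DM.
Square: 15.7709/2 → 7, 0.5775/1 → 0; chars 70.
Subsquare: 1.7709/0.0833333 → 21 → v, 0.5775/0.0416667 → 13 → n; chars vn.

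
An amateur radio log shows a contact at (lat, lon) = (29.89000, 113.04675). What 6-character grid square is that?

OL69mv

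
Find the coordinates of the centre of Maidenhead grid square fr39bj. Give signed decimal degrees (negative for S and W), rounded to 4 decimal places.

Field F=5, R=17: +5·20° lon, +17·10° lat → SW at lon -80°, lat 80°.
Square 3, 9: +3·2° lon, +9·1° lat → SW at lon -74°, lat 89°.
Subsquare b=1, j=9: +1·0.0833333° lon, +9·0.0416667° lat → SW at lon -73.9167°, lat 89.375°.
Cell spans 0.0833333° lon × 0.0416667° lat. Centre is SW corner plus half of each.
latitude 89.3958, longitude -73.8750.

89.3958, -73.8750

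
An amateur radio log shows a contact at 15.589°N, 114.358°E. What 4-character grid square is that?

OK75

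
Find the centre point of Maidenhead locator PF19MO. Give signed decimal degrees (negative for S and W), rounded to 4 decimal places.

Field P=15, F=5: +15·20° lon, +5·10° lat → SW at lon 120°, lat -40°.
Square 1, 9: +1·2° lon, +9·1° lat → SW at lon 122°, lat -31°.
Subsquare m=12, o=14: +12·0.0833333° lon, +14·0.0416667° lat → SW at lon 123°, lat -30.4167°.
Cell spans 0.0833333° lon × 0.0416667° lat. Centre is SW corner plus half of each.
latitude -30.3958, longitude 123.0417.

-30.3958, 123.0417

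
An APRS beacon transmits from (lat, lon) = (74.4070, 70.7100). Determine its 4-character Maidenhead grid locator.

MQ54

Add 180° to longitude and 90° to latitude: 250.71, 164.41.
Field: lon ⌊250.71/20⌋ = 12 → M; lat ⌊164.41/10⌋ = 16 → Q.
Square: lon ⌊10.71/2⌋ = 5; lat ⌊4.41/1⌋ = 4.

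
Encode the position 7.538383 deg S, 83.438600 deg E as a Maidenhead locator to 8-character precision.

Offset from 180°W / 90°S: lon 263.43860°, lat 82.46162°.
Field: 263.43860/20 → 13 → N, 82.46162/10 → 8 → I; chars NI.
Square: 3.43860/2 → 1, 2.46162/1 → 2; chars 12.
Subsquare: 1.43860/0.0833333 → 17 → r, 0.46162/0.0416667 → 11 → l; chars rl.
Extended square: 0.02193/0.00833333 → 2, 0.00328/0.00416667 → 0; chars 20.

NI12rl20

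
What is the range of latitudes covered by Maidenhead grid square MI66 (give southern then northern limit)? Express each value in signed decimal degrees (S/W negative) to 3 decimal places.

Field M=12, I=8: +12·20° lon, +8·10° lat → SW at lon 60°, lat -10°.
Square 6, 6: +6·2° lon, +6·1° lat → SW at lon 72°, lat -4°.
Cell spans 2° lon × 1° lat.
south -4.000, north -3.000.

-4.000, -3.000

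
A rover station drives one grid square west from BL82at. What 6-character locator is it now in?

BL72xt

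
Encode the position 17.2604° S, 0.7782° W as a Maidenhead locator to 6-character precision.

IH92or

Add 180° to longitude and 90° to latitude: 179.2218, 72.7396.
Field: lon ⌊179.2218/20⌋ = 8 → I; lat ⌊72.7396/10⌋ = 7 → H.
Square: lon ⌊19.2218/2⌋ = 9; lat ⌊2.7396/1⌋ = 2.
Subsquare: lon ⌊1.2218/0.0833333⌋ = 14 → o; lat ⌊0.7396/0.0416667⌋ = 17 → r.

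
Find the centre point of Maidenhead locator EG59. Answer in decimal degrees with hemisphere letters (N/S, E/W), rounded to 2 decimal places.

20.50° S, 89.00° W

Field E=4, G=6: +4·20° lon, +6·10° lat → SW at lon -100°, lat -30°.
Square 5, 9: +5·2° lon, +9·1° lat → SW at lon -90°, lat -21°.
Cell spans 2° lon × 1° lat. Centre is SW corner plus half of each.
latitude 20.50° S, longitude 89.00° W.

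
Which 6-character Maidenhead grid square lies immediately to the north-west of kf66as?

Longitude subsquare a = 0; −1 → -1, wraps to 23 = x, carry into square.
Longitude square 6; −1 → 5.
Latitude subsquare s = 18; +1 → 19 = t.

KF56xt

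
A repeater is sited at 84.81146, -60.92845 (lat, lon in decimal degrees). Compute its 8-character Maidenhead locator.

FR94mt84

Add 180° to longitude and 90° to latitude: 119.07155, 174.81146.
Field: 119.07155/20 → 5 → F, 174.81146/10 → 17 → R; chars FR.
Square: 19.07155/2 → 9, 4.81146/1 → 4; chars 94.
Subsquare: 1.07155/0.0833333 → 12 → m, 0.81146/0.0416667 → 19 → t; chars mt.
Extended square: 0.07155/0.00833333 → 8, 0.01979/0.00416667 → 4; chars 84.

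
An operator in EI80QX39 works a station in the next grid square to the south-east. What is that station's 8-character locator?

Longitude extended square 3; +1 → 4.
Latitude extended square 9; −1 → 8.

EI80qx48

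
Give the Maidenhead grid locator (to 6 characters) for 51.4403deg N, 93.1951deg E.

Offset from 180°W / 90°S: lon 273.1951°, lat 141.4403°.
Field (20°×10°, letters A–R): 273.1951/20 → 13 → N, 141.4403/10 → 14 → O; chars NO.
Square (2°×1°, digits 0–9): 13.1951/2 → 6, 1.4403/1 → 1; chars 61.
Subsquare (5′×2.5′, letters a–x): 1.1951/0.0833333 → 14 → o, 0.4403/0.0416667 → 10 → k; chars ok.

NO61ok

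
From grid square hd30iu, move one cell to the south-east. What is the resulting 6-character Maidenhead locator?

HD30jt

Longitude subsquare i = 8; +1 → 9 = j.
Latitude subsquare u = 20; −1 → 19 = t.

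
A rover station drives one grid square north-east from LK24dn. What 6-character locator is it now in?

LK24eo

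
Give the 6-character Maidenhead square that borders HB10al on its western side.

HB00xl

Longitude subsquare a = 0; −1 → -1, wraps to 23 = x, carry into square.
Longitude square 1; −1 → 0.
The latitude characters are unchanged.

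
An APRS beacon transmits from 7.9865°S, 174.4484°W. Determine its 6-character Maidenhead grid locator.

Shift to the Maidenhead origin (180°W, 90°S): lon 5.5516, lat 82.0135.
Field: lon ⌊5.5516/20⌋ = 0 → A; lat ⌊82.0135/10⌋ = 8 → I.
Square: lon ⌊5.5516/2⌋ = 2; lat ⌊2.0135/1⌋ = 2.
Subsquare: lon ⌊1.5516/0.0833333⌋ = 18 → s; lat ⌊0.0135/0.0416667⌋ = 0 → a.

AI22sa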